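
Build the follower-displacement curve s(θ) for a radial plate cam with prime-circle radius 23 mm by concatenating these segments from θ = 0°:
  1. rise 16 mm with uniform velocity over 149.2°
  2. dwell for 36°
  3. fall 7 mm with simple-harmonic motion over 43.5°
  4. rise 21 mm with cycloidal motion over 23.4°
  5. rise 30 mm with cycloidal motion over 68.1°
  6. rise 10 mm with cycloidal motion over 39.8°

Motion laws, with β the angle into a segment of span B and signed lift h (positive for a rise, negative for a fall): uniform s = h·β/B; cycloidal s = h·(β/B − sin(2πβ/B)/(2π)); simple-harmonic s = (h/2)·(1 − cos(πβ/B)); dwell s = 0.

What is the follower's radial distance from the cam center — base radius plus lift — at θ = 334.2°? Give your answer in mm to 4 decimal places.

seg 1 [0°–149.2°] uniform, h=16: full span → s += 16 → s = 16.0000
seg 2 [149.2°–185.2°] dwell: s stays 16.0000
seg 3 [185.2°–228.7°] simple-harmonic, h=-7: full span → s += -7 → s = 9.0000
seg 4 [228.7°–252.1°] cycloidal, h=21: full span → s += 21 → s = 30.0000
seg 5 [252.1°–320.2°] cycloidal, h=30: full span → s += 30 → s = 60.0000
seg 6 [320.2°–360°] cycloidal, h=10: θ=334.2° here. β=14, B=39.8. 10·(0.3518 − sin(2π·0.3518)/(2π)) = 2.2404 → s = 62.2404
radial distance = base radius + s = 23 + 62.2404 = 85.2404

85.2404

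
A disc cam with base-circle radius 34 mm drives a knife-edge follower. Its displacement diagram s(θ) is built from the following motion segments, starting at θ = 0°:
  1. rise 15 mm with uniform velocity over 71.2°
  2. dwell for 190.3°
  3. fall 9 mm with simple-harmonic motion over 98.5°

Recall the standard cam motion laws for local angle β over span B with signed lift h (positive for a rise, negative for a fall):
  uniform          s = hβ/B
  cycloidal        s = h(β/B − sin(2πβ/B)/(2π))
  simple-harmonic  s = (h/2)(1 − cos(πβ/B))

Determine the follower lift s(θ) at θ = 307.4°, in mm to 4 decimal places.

seg 1 [0°–71.2°] uniform, h=15: full span → s += 15 → s = 15.0000
seg 2 [71.2°–261.5°] dwell: s stays 15.0000
seg 3 [261.5°–360°] simple-harmonic, h=-9: θ=307.4° here. β=45.9, B=98.5. -9/2·(1 − cos(π·0.4660)) = -4.0201 → s = 10.9799

10.9799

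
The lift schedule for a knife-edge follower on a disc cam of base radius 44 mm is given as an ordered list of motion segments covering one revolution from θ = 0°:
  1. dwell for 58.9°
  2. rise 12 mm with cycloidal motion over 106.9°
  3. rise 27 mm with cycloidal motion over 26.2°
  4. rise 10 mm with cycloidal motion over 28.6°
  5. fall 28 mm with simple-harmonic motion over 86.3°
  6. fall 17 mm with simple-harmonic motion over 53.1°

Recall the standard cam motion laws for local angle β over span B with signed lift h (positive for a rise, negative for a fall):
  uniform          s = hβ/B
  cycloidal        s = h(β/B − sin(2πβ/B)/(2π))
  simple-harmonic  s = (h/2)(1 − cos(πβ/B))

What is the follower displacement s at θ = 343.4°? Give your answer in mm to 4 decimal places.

seg 1 [0°–58.9°] dwell: s stays 0.0000
seg 2 [58.9°–165.8°] cycloidal, h=12: full span → s += 12 → s = 12.0000
seg 3 [165.8°–192°] cycloidal, h=27: full span → s += 27 → s = 39.0000
seg 4 [192°–220.6°] cycloidal, h=10: full span → s += 10 → s = 49.0000
seg 5 [220.6°–306.9°] simple-harmonic, h=-28: full span → s += -28 → s = 21.0000
seg 6 [306.9°–360°] simple-harmonic, h=-17: θ=343.4° here. β=36.5, B=53.1. -17/2·(1 − cos(π·0.6874)) = -13.2197 → s = 7.7803

7.7803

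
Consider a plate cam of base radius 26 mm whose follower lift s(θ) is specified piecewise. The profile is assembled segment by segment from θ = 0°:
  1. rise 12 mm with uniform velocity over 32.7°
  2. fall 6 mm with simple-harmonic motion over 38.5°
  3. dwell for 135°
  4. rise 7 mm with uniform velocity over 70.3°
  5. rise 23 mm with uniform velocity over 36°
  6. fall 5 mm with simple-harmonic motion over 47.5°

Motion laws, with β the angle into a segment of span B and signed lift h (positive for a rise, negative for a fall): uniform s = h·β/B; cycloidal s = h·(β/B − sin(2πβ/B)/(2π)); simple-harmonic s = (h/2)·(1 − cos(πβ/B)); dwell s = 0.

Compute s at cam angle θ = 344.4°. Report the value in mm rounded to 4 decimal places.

seg 1 [0°–32.7°] uniform, h=12: full span → s += 12 → s = 12.0000
seg 2 [32.7°–71.2°] simple-harmonic, h=-6: full span → s += -6 → s = 6.0000
seg 3 [71.2°–206.2°] dwell: s stays 6.0000
seg 4 [206.2°–276.5°] uniform, h=7: full span → s += 7 → s = 13.0000
seg 5 [276.5°–312.5°] uniform, h=23: full span → s += 23 → s = 36.0000
seg 6 [312.5°–360°] simple-harmonic, h=-5: θ=344.4° here. β=31.9, B=47.5. -5/2·(1 − cos(π·0.6716)) = -3.7833 → s = 32.2167

32.2167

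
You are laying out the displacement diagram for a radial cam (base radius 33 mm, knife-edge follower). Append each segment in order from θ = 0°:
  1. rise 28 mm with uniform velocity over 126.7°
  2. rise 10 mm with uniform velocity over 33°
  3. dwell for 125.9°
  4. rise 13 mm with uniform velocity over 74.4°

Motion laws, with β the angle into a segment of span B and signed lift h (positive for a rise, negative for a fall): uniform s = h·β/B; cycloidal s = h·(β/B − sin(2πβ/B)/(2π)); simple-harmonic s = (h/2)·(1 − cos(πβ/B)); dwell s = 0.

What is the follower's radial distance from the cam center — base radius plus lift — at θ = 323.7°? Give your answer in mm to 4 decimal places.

seg 1 [0°–126.7°] uniform, h=28: full span → s += 28 → s = 28.0000
seg 2 [126.7°–159.7°] uniform, h=10: full span → s += 10 → s = 38.0000
seg 3 [159.7°–285.6°] dwell: s stays 38.0000
seg 4 [285.6°–360°] uniform, h=13: θ=323.7° here. β=38.1, B=74.4. 13·38.1/74.4 = 6.6573 → s = 44.6573
radial distance = base radius + s = 33 + 44.6573 = 77.6573

77.6573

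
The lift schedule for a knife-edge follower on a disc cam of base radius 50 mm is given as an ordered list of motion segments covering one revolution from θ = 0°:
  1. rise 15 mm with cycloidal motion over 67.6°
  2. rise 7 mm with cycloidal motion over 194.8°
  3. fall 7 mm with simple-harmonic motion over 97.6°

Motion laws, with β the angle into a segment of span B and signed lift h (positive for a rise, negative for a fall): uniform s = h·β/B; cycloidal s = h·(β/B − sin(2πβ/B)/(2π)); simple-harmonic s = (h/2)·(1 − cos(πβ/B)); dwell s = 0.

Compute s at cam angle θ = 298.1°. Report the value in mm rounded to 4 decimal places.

seg 1 [0°–67.6°] cycloidal, h=15: full span → s += 15 → s = 15.0000
seg 2 [67.6°–262.4°] cycloidal, h=7: full span → s += 7 → s = 22.0000
seg 3 [262.4°–360°] simple-harmonic, h=-7: θ=298.1° here. β=35.7, B=97.6. -7/2·(1 − cos(π·0.3658)) = -2.0675 → s = 19.9325

19.9325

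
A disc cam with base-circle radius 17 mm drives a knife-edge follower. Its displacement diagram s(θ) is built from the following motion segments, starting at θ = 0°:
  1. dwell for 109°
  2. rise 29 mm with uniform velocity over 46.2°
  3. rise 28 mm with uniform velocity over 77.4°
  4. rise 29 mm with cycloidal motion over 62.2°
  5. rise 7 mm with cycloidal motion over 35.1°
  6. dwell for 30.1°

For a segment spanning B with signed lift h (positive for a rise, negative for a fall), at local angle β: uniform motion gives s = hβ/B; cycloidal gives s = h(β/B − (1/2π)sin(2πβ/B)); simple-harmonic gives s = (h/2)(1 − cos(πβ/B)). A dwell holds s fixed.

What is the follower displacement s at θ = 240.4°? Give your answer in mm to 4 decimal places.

seg 1 [0°–109°] dwell: s stays 0.0000
seg 2 [109°–155.2°] uniform, h=29: full span → s += 29 → s = 29.0000
seg 3 [155.2°–232.6°] uniform, h=28: full span → s += 28 → s = 57.0000
seg 4 [232.6°–294.8°] cycloidal, h=29: θ=240.4° here. β=7.8, B=62.2. 29·(0.1254 − sin(2π·0.1254)/(2π)) = 0.3648 → s = 57.3648

57.3648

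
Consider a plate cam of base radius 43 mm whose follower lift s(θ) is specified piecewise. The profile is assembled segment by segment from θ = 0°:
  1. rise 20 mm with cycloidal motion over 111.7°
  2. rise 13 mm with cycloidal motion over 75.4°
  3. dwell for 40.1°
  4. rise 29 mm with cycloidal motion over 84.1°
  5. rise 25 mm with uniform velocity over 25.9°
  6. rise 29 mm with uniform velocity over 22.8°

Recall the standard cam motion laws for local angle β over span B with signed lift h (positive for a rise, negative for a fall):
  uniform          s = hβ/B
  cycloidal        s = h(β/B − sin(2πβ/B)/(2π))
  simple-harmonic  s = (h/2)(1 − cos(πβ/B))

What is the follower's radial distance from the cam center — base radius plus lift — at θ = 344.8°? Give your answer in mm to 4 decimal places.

seg 1 [0°–111.7°] cycloidal, h=20: full span → s += 20 → s = 20.0000
seg 2 [111.7°–187.1°] cycloidal, h=13: full span → s += 13 → s = 33.0000
seg 3 [187.1°–227.2°] dwell: s stays 33.0000
seg 4 [227.2°–311.3°] cycloidal, h=29: full span → s += 29 → s = 62.0000
seg 5 [311.3°–337.2°] uniform, h=25: full span → s += 25 → s = 87.0000
seg 6 [337.2°–360°] uniform, h=29: θ=344.8° here. β=7.6, B=22.8. 29·7.6/22.8 = 9.6667 → s = 96.6667
radial distance = base radius + s = 43 + 96.6667 = 139.6667

139.6667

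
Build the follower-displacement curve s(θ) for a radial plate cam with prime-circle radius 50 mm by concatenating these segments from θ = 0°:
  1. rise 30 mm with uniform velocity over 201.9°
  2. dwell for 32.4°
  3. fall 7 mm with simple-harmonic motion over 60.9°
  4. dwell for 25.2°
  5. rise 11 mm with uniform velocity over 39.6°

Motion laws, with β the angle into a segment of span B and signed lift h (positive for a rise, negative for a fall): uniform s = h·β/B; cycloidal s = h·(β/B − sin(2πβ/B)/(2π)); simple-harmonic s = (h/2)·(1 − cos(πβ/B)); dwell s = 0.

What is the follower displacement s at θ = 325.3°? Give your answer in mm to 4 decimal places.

seg 1 [0°–201.9°] uniform, h=30: full span → s += 30 → s = 30.0000
seg 2 [201.9°–234.3°] dwell: s stays 30.0000
seg 3 [234.3°–295.2°] simple-harmonic, h=-7: full span → s += -7 → s = 23.0000
seg 4 [295.2°–320.4°] dwell: s stays 23.0000
seg 5 [320.4°–360°] uniform, h=11: θ=325.3° here. β=4.9, B=39.6. 11·4.9/39.6 = 1.3611 → s = 24.3611

24.3611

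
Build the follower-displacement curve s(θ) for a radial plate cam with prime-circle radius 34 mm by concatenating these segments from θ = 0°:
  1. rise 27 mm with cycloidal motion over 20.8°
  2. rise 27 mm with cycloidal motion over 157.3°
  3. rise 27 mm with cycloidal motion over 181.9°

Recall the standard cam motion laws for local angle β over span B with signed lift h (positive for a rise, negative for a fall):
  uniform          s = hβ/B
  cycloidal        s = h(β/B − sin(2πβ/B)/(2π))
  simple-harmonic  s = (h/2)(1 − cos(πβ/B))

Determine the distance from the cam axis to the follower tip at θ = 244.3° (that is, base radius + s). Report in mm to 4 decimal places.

seg 1 [0°–20.8°] cycloidal, h=27: full span → s += 27 → s = 27.0000
seg 2 [20.8°–178.1°] cycloidal, h=27: full span → s += 27 → s = 54.0000
seg 3 [178.1°–360°] cycloidal, h=27: θ=244.3° here. β=66.2, B=181.9. 27·(0.3639 − sin(2π·0.3639)/(2π)) = 6.5840 → s = 60.5840
radial distance = base radius + s = 34 + 60.5840 = 94.5840

94.5840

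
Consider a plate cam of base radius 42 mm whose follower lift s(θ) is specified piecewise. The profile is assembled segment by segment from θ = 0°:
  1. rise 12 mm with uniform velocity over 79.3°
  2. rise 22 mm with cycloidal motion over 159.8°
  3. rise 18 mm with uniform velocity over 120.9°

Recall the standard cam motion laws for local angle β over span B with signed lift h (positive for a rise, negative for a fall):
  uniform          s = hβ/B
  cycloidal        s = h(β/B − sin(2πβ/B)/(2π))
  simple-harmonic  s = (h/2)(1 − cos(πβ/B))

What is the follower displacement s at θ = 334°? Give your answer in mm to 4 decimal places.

seg 1 [0°–79.3°] uniform, h=12: full span → s += 12 → s = 12.0000
seg 2 [79.3°–239.1°] cycloidal, h=22: full span → s += 22 → s = 34.0000
seg 3 [239.1°–360°] uniform, h=18: θ=334° here. β=94.9, B=120.9. 18·94.9/120.9 = 14.1290 → s = 48.1290

48.1290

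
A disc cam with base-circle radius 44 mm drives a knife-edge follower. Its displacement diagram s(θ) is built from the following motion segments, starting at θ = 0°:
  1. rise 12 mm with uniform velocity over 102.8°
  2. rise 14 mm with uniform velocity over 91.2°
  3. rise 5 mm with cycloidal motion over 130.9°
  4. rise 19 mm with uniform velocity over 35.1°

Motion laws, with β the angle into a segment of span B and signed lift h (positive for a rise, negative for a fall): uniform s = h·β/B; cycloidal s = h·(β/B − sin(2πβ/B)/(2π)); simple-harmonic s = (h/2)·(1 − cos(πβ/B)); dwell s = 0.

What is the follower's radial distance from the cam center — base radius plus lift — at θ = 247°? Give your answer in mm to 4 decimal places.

seg 1 [0°–102.8°] uniform, h=12: full span → s += 12 → s = 12.0000
seg 2 [102.8°–194°] uniform, h=14: full span → s += 14 → s = 26.0000
seg 3 [194°–324.9°] cycloidal, h=5: θ=247° here. β=53, B=130.9. 5·(0.4049 − sin(2π·0.4049)/(2π)) = 1.5767 → s = 27.5767
radial distance = base radius + s = 44 + 27.5767 = 71.5767

71.5767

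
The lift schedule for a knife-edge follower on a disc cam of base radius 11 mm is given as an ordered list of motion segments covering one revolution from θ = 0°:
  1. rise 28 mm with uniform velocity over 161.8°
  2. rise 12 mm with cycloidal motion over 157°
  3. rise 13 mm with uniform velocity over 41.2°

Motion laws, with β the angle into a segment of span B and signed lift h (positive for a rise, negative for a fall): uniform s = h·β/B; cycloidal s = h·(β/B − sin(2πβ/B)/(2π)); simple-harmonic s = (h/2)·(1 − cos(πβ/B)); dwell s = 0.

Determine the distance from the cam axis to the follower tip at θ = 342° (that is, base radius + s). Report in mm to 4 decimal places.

seg 1 [0°–161.8°] uniform, h=28: full span → s += 28 → s = 28.0000
seg 2 [161.8°–318.8°] cycloidal, h=12: full span → s += 12 → s = 40.0000
seg 3 [318.8°–360°] uniform, h=13: θ=342° here. β=23.2, B=41.2. 13·23.2/41.2 = 7.3204 → s = 47.3204
radial distance = base radius + s = 11 + 47.3204 = 58.3204

58.3204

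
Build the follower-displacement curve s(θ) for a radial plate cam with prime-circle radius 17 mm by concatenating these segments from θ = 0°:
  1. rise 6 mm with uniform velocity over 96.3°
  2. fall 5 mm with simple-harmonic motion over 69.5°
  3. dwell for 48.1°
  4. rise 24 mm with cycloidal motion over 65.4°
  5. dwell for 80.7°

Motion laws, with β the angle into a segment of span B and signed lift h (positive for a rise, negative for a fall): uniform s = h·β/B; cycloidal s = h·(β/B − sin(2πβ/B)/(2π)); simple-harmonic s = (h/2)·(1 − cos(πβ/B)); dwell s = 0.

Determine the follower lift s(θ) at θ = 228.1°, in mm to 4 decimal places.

seg 1 [0°–96.3°] uniform, h=6: full span → s += 6 → s = 6.0000
seg 2 [96.3°–165.8°] simple-harmonic, h=-5: full span → s += -5 → s = 1.0000
seg 3 [165.8°–213.9°] dwell: s stays 1.0000
seg 4 [213.9°–279.3°] cycloidal, h=24: θ=228.1° here. β=14.2, B=65.4. 24·(0.2171 − sin(2π·0.2171)/(2π)) = 1.4725 → s = 2.4725

2.4725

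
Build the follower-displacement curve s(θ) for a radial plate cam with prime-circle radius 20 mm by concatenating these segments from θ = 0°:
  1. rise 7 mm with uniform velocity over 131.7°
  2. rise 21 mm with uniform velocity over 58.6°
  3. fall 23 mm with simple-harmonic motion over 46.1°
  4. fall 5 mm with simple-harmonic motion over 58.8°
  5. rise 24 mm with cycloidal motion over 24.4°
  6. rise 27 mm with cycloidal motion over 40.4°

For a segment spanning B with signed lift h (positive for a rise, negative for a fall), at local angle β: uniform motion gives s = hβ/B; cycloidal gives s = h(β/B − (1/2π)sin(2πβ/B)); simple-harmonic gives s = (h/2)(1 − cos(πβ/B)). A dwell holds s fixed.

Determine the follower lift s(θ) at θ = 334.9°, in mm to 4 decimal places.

seg 1 [0°–131.7°] uniform, h=7: full span → s += 7 → s = 7.0000
seg 2 [131.7°–190.3°] uniform, h=21: full span → s += 21 → s = 28.0000
seg 3 [190.3°–236.4°] simple-harmonic, h=-23: full span → s += -23 → s = 5.0000
seg 4 [236.4°–295.2°] simple-harmonic, h=-5: full span → s += -5 → s = 0.0000
seg 5 [295.2°–319.6°] cycloidal, h=24: full span → s += 24 → s = 24.0000
seg 6 [319.6°–360°] cycloidal, h=27: θ=334.9° here. β=15.3, B=40.4. 27·(0.3787 − sin(2π·0.3787)/(2π)) = 7.2584 → s = 31.2584

31.2584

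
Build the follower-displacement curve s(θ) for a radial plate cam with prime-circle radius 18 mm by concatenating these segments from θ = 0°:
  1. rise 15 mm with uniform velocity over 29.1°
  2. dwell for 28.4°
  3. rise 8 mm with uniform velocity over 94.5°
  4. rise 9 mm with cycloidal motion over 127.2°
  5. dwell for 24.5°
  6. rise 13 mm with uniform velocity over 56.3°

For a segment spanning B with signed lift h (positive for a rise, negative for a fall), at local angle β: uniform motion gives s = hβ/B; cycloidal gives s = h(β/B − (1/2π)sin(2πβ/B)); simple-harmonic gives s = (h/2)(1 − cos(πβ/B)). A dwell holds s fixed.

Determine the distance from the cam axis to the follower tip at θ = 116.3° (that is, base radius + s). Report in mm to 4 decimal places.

seg 1 [0°–29.1°] uniform, h=15: full span → s += 15 → s = 15.0000
seg 2 [29.1°–57.5°] dwell: s stays 15.0000
seg 3 [57.5°–152°] uniform, h=8: θ=116.3° here. β=58.8, B=94.5. 8·58.8/94.5 = 4.9778 → s = 19.9778
radial distance = base radius + s = 18 + 19.9778 = 37.9778

37.9778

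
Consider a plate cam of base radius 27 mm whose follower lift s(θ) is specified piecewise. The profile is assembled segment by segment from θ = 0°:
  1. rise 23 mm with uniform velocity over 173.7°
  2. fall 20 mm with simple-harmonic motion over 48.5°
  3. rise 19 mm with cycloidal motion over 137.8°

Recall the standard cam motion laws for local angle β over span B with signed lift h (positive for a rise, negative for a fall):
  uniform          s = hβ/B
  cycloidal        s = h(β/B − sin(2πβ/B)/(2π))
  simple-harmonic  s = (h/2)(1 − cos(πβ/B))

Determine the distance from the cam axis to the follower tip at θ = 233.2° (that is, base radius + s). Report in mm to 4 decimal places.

seg 1 [0°–173.7°] uniform, h=23: full span → s += 23 → s = 23.0000
seg 2 [173.7°–222.2°] simple-harmonic, h=-20: full span → s += -20 → s = 3.0000
seg 3 [222.2°–360°] cycloidal, h=19: θ=233.2° here. β=11, B=137.8. 19·(0.0798 − sin(2π·0.0798)/(2π)) = 0.0628 → s = 3.0628
radial distance = base radius + s = 27 + 3.0628 = 30.0628

30.0628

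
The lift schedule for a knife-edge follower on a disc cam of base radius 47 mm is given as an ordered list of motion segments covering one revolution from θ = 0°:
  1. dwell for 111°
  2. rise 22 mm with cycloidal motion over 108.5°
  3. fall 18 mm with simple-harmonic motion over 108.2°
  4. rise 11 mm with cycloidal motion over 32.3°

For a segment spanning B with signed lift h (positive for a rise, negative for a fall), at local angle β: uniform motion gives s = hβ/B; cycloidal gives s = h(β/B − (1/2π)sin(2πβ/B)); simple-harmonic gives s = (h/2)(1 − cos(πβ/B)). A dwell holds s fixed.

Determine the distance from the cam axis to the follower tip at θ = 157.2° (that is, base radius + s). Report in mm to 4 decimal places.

seg 1 [0°–111°] dwell: s stays 0.0000
seg 2 [111°–219.5°] cycloidal, h=22: θ=157.2° here. β=46.2, B=108.5. 22·(0.4258 − sin(2π·0.4258)/(2π)) = 7.7940 → s = 7.7940
radial distance = base radius + s = 47 + 7.7940 = 54.7940

54.7940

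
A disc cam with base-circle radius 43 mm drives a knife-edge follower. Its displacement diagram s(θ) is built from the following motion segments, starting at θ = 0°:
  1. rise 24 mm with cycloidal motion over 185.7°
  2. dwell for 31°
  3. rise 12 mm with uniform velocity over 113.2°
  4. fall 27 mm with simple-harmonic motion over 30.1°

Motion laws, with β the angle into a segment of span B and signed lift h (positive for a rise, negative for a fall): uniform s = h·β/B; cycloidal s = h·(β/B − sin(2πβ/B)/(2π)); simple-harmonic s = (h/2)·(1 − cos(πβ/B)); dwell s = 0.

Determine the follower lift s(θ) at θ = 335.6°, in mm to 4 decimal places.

seg 1 [0°–185.7°] cycloidal, h=24: full span → s += 24 → s = 24.0000
seg 2 [185.7°–216.7°] dwell: s stays 24.0000
seg 3 [216.7°–329.9°] uniform, h=12: full span → s += 12 → s = 36.0000
seg 4 [329.9°–360°] simple-harmonic, h=-27: θ=335.6° here. β=5.7, B=30.1. -27/2·(1 − cos(π·0.1894)) = -2.3194 → s = 33.6806

33.6806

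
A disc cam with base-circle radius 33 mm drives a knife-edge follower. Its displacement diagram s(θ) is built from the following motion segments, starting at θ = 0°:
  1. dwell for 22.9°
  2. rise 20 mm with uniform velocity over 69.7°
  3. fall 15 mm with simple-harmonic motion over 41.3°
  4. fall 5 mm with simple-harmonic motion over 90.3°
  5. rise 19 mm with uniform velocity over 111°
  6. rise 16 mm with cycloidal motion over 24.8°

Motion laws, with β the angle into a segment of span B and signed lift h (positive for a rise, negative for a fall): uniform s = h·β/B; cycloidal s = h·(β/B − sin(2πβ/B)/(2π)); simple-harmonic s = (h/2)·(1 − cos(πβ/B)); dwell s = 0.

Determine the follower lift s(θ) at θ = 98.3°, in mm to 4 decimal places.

seg 1 [0°–22.9°] dwell: s stays 0.0000
seg 2 [22.9°–92.6°] uniform, h=20: full span → s += 20 → s = 20.0000
seg 3 [92.6°–133.9°] simple-harmonic, h=-15: θ=98.3° here. β=5.7, B=41.3. -15/2·(1 − cos(π·0.1380)) = -0.6940 → s = 19.3060

19.3060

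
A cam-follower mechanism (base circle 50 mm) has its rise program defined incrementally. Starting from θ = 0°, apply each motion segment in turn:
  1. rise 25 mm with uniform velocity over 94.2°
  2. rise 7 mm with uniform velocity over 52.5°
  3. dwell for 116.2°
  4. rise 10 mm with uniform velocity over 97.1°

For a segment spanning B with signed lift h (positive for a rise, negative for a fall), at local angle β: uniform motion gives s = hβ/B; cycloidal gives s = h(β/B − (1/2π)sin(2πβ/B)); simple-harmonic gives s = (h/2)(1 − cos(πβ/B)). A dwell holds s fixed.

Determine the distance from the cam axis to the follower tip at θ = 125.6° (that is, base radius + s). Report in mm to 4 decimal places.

seg 1 [0°–94.2°] uniform, h=25: full span → s += 25 → s = 25.0000
seg 2 [94.2°–146.7°] uniform, h=7: θ=125.6° here. β=31.4, B=52.5. 7·31.4/52.5 = 4.1867 → s = 29.1867
radial distance = base radius + s = 50 + 29.1867 = 79.1867

79.1867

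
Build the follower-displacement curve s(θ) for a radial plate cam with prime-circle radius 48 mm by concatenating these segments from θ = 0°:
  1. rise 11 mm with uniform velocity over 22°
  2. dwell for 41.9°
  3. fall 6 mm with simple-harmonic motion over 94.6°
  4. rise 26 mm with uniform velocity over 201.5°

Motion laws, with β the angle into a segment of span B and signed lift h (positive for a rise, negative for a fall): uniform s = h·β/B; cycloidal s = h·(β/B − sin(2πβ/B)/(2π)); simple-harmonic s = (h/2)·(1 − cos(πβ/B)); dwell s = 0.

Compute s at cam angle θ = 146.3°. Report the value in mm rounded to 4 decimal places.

seg 1 [0°–22°] uniform, h=11: full span → s += 11 → s = 11.0000
seg 2 [22°–63.9°] dwell: s stays 11.0000
seg 3 [63.9°–158.5°] simple-harmonic, h=-6: θ=146.3° here. β=82.4, B=94.6. -6/2·(1 − cos(π·0.8710)) = -5.7571 → s = 5.2429

5.2429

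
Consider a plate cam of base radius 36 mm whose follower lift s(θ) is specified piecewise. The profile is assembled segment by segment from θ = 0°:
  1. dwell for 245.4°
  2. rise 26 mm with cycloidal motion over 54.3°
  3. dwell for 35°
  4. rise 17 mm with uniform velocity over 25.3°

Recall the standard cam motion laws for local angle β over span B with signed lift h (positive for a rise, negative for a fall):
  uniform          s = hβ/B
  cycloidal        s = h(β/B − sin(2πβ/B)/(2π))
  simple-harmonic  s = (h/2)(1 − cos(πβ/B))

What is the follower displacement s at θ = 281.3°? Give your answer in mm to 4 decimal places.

seg 1 [0°–245.4°] dwell: s stays 0.0000
seg 2 [245.4°–299.7°] cycloidal, h=26: θ=281.3° here. β=35.9, B=54.3. 26·(0.6611 − sin(2π·0.6611)/(2π)) = 20.6994 → s = 20.6994

20.6994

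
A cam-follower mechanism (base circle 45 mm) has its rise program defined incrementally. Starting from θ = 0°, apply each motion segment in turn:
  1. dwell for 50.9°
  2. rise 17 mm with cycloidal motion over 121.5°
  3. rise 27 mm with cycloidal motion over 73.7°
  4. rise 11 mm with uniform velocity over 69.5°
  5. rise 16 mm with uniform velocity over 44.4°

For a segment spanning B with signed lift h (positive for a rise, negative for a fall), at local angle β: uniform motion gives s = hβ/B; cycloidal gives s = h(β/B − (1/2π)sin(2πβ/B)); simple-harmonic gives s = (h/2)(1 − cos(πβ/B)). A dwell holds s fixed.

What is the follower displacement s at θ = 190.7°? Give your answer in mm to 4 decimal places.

seg 1 [0°–50.9°] dwell: s stays 0.0000
seg 2 [50.9°–172.4°] cycloidal, h=17: full span → s += 17 → s = 17.0000
seg 3 [172.4°–246.1°] cycloidal, h=27: θ=190.7° here. β=18.3, B=73.7. 27·(0.2483 − sin(2π·0.2483)/(2π)) = 2.4073 → s = 19.4073

19.4073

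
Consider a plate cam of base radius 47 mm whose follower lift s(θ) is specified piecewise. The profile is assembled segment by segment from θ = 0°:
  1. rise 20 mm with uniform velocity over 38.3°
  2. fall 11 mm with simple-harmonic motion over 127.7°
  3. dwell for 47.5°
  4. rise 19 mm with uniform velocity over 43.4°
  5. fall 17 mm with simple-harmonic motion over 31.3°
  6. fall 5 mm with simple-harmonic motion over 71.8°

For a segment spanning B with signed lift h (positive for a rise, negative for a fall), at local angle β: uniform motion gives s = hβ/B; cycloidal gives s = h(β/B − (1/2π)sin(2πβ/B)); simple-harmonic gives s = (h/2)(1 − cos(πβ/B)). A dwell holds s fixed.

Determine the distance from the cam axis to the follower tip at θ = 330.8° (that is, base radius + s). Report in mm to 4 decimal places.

seg 1 [0°–38.3°] uniform, h=20: full span → s += 20 → s = 20.0000
seg 2 [38.3°–166°] simple-harmonic, h=-11: full span → s += -11 → s = 9.0000
seg 3 [166°–213.5°] dwell: s stays 9.0000
seg 4 [213.5°–256.9°] uniform, h=19: full span → s += 19 → s = 28.0000
seg 5 [256.9°–288.2°] simple-harmonic, h=-17: full span → s += -17 → s = 11.0000
seg 6 [288.2°–360°] simple-harmonic, h=-5: θ=330.8° here. β=42.6, B=71.8. -5/2·(1 − cos(π·0.5933)) = -3.2224 → s = 7.7776
radial distance = base radius + s = 47 + 7.7776 = 54.7776

54.7776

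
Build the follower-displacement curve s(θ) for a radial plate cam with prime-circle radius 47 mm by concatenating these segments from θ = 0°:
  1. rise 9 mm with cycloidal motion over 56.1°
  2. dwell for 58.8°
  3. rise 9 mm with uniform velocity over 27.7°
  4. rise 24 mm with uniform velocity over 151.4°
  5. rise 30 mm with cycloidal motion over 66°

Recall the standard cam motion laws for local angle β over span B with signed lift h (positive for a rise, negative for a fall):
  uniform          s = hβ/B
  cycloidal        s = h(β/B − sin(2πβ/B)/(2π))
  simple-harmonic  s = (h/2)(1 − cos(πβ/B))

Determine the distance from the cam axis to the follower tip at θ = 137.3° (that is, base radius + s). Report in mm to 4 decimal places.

seg 1 [0°–56.1°] cycloidal, h=9: full span → s += 9 → s = 9.0000
seg 2 [56.1°–114.9°] dwell: s stays 9.0000
seg 3 [114.9°–142.6°] uniform, h=9: θ=137.3° here. β=22.4, B=27.7. 9·22.4/27.7 = 7.2780 → s = 16.2780
radial distance = base radius + s = 47 + 16.2780 = 63.2780

63.2780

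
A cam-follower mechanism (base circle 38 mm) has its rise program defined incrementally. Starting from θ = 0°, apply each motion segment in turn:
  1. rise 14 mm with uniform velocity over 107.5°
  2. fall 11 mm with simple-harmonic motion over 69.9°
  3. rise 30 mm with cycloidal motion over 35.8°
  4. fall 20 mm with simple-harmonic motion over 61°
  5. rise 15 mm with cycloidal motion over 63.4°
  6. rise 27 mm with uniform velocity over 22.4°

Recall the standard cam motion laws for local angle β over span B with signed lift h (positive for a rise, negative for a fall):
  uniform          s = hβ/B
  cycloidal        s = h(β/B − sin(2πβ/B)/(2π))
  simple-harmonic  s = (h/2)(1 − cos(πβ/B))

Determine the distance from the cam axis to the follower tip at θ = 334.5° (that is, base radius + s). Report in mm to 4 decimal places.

seg 1 [0°–107.5°] uniform, h=14: full span → s += 14 → s = 14.0000
seg 2 [107.5°–177.4°] simple-harmonic, h=-11: full span → s += -11 → s = 3.0000
seg 3 [177.4°–213.2°] cycloidal, h=30: full span → s += 30 → s = 33.0000
seg 4 [213.2°–274.2°] simple-harmonic, h=-20: full span → s += -20 → s = 13.0000
seg 5 [274.2°–337.6°] cycloidal, h=15: θ=334.5° here. β=60.3, B=63.4. 15·(0.9511 − sin(2π·0.9511)/(2π)) = 14.9885 → s = 27.9885
radial distance = base radius + s = 38 + 27.9885 = 65.9885

65.9885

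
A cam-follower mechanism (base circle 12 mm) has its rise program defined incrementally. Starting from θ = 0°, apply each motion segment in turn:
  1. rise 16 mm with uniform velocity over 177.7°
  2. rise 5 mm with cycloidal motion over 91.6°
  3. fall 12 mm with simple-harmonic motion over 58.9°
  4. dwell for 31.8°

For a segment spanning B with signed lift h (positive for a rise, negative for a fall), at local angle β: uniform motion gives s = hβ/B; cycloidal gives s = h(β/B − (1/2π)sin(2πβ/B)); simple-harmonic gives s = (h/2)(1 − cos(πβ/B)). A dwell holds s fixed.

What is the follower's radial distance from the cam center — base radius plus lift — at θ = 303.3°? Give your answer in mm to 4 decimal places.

seg 1 [0°–177.7°] uniform, h=16: full span → s += 16 → s = 16.0000
seg 2 [177.7°–269.3°] cycloidal, h=5: full span → s += 5 → s = 21.0000
seg 3 [269.3°–328.2°] simple-harmonic, h=-12: θ=303.3° here. β=34, B=58.9. -12/2·(1 − cos(π·0.5772)) = -7.4419 → s = 13.5581
radial distance = base radius + s = 12 + 13.5581 = 25.5581

25.5581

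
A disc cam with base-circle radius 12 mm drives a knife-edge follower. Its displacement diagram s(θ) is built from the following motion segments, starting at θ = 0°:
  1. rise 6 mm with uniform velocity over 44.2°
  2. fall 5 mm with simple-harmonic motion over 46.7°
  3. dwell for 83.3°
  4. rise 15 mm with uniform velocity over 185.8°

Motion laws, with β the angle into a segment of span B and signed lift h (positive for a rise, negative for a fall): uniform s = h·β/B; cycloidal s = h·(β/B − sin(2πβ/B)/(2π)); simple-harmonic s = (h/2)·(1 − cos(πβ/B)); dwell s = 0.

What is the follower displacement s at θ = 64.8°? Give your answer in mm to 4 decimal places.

seg 1 [0°–44.2°] uniform, h=6: full span → s += 6 → s = 6.0000
seg 2 [44.2°–90.9°] simple-harmonic, h=-5: θ=64.8° here. β=20.6, B=46.7. -5/2·(1 − cos(π·0.4411)) = -2.0401 → s = 3.9599

3.9599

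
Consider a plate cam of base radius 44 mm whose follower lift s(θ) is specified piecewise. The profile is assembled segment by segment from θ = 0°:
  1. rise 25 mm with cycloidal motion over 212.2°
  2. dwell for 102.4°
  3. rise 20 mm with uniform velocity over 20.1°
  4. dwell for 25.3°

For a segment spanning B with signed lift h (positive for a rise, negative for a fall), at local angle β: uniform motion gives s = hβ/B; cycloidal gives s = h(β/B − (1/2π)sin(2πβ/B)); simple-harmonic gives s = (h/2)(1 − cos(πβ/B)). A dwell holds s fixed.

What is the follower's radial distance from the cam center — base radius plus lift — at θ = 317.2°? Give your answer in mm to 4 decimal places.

seg 1 [0°–212.2°] cycloidal, h=25: full span → s += 25 → s = 25.0000
seg 2 [212.2°–314.6°] dwell: s stays 25.0000
seg 3 [314.6°–334.7°] uniform, h=20: θ=317.2° here. β=2.6, B=20.1. 20·2.6/20.1 = 2.5871 → s = 27.5871
radial distance = base radius + s = 44 + 27.5871 = 71.5871

71.5871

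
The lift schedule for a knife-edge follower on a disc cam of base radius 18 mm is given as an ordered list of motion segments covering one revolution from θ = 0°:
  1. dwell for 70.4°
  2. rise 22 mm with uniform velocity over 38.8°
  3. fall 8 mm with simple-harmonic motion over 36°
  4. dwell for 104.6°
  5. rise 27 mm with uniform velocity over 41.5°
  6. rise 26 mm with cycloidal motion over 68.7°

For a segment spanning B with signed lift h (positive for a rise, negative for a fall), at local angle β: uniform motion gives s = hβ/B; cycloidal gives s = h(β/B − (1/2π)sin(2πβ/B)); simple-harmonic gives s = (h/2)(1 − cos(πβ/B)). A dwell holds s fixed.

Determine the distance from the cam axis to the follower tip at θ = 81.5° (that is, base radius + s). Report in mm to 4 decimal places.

seg 1 [0°–70.4°] dwell: s stays 0.0000
seg 2 [70.4°–109.2°] uniform, h=22: θ=81.5° here. β=11.1, B=38.8. 22·11.1/38.8 = 6.2938 → s = 6.2938
radial distance = base radius + s = 18 + 6.2938 = 24.2938

24.2938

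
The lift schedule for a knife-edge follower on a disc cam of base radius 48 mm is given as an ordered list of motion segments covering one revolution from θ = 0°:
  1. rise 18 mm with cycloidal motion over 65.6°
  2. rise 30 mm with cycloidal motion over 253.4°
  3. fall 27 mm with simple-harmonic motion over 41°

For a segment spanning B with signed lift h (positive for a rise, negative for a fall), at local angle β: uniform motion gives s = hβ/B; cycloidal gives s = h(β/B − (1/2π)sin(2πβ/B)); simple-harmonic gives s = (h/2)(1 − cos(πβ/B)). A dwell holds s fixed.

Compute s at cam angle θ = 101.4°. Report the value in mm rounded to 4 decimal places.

seg 1 [0°–65.6°] cycloidal, h=18: full span → s += 18 → s = 18.0000
seg 2 [65.6°–319°] cycloidal, h=30: θ=101.4° here. β=35.8, B=253.4. 30·(0.1413 − sin(2π·0.1413)/(2π)) = 0.5351 → s = 18.5351

18.5351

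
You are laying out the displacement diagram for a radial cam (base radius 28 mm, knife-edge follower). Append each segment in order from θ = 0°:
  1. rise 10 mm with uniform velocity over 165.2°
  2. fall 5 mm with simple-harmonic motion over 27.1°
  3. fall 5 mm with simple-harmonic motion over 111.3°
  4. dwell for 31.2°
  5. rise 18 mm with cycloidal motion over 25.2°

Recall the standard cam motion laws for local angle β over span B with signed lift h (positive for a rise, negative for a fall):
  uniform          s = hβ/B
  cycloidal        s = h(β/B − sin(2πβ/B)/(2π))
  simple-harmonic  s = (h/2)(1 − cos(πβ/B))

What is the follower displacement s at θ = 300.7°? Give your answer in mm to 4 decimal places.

seg 1 [0°–165.2°] uniform, h=10: full span → s += 10 → s = 10.0000
seg 2 [165.2°–192.3°] simple-harmonic, h=-5: full span → s += -5 → s = 5.0000
seg 3 [192.3°–303.6°] simple-harmonic, h=-5: θ=300.7° here. β=108.4, B=111.3. -5/2·(1 − cos(π·0.9739)) = -4.9916 → s = 0.0084

0.0084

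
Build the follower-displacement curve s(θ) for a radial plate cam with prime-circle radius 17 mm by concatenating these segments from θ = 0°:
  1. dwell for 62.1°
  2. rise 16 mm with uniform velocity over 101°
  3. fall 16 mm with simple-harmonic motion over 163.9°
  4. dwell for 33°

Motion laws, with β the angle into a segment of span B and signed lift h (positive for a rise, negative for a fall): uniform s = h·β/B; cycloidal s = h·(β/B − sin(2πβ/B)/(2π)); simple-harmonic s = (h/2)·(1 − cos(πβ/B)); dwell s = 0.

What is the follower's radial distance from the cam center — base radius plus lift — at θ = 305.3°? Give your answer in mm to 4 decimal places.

seg 1 [0°–62.1°] dwell: s stays 0.0000
seg 2 [62.1°–163.1°] uniform, h=16: full span → s += 16 → s = 16.0000
seg 3 [163.1°–327°] simple-harmonic, h=-16: θ=305.3° here. β=142.2, B=163.9. -16/2·(1 − cos(π·0.8676)) = -15.3179 → s = 0.6821
radial distance = base radius + s = 17 + 0.6821 = 17.6821

17.6821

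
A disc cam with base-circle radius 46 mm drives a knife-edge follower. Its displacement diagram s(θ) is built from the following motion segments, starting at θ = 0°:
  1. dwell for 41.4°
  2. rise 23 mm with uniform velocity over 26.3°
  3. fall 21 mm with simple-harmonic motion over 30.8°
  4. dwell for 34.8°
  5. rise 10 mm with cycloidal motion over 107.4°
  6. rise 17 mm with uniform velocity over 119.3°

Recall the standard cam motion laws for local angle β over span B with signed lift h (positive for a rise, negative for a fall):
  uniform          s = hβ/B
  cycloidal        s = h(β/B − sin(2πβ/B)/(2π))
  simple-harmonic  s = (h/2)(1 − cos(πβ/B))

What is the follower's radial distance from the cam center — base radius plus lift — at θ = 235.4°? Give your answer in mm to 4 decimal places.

seg 1 [0°–41.4°] dwell: s stays 0.0000
seg 2 [41.4°–67.7°] uniform, h=23: full span → s += 23 → s = 23.0000
seg 3 [67.7°–98.5°] simple-harmonic, h=-21: full span → s += -21 → s = 2.0000
seg 4 [98.5°–133.3°] dwell: s stays 2.0000
seg 5 [133.3°–240.7°] cycloidal, h=10: θ=235.4° here. β=102.1, B=107.4. 10·(0.9507 − sin(2π·0.9507)/(2π)) = 9.9921 → s = 11.9921
radial distance = base radius + s = 46 + 11.9921 = 57.9921

57.9921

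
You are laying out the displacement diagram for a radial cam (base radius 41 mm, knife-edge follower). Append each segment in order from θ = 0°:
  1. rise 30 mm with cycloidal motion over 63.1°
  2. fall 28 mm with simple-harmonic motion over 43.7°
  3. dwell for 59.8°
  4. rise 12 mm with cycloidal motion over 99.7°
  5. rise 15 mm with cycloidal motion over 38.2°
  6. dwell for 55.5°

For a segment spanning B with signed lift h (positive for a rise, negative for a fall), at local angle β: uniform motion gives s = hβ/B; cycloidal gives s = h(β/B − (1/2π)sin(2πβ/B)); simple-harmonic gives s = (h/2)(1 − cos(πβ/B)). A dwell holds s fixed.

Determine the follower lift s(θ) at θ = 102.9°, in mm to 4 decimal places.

seg 1 [0°–63.1°] cycloidal, h=30: full span → s += 30 → s = 30.0000
seg 2 [63.1°–106.8°] simple-harmonic, h=-28: θ=102.9° here. β=39.8, B=43.7. -28/2·(1 − cos(π·0.9108)) = -27.4533 → s = 2.5467

2.5467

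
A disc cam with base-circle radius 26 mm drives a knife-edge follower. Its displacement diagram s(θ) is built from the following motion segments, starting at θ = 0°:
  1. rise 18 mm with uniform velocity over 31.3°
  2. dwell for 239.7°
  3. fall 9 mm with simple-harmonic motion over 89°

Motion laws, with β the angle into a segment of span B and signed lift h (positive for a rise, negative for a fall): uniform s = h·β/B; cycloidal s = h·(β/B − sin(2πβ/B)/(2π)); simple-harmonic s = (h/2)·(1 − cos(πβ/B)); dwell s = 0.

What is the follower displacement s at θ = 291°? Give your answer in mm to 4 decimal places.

seg 1 [0°–31.3°] uniform, h=18: full span → s += 18 → s = 18.0000
seg 2 [31.3°–271°] dwell: s stays 18.0000
seg 3 [271°–360°] simple-harmonic, h=-9: θ=291° here. β=20, B=89. -9/2·(1 − cos(π·0.2247)) = -1.0756 → s = 16.9244

16.9244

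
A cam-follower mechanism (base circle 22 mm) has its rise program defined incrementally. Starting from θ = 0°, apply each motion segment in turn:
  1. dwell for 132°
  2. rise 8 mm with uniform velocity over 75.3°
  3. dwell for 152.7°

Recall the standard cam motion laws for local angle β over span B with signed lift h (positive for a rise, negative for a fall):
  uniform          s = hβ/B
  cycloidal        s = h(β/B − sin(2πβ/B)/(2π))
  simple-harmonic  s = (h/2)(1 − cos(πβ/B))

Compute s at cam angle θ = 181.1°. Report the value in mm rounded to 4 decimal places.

seg 1 [0°–132°] dwell: s stays 0.0000
seg 2 [132°–207.3°] uniform, h=8: θ=181.1° here. β=49.1, B=75.3. 8·49.1/75.3 = 5.2165 → s = 5.2165

5.2165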